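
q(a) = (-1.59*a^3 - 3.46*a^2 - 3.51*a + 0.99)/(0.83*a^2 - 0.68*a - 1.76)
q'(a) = (0.68 - 1.66*a)*(-1.59*a^3 - 3.46*a^2 - 3.51*a + 0.99)/(0.83*a^2 - 0.68*a - 1.76)^2 + (-4.77*a^2 - 6.92*a - 3.51)/(0.83*a^2 - 0.68*a - 1.76)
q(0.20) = -0.07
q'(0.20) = 2.74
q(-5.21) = 6.18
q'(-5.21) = -1.62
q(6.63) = -21.11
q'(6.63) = -1.36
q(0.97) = 4.35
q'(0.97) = 11.44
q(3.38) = -20.61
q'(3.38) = 3.73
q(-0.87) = -4.58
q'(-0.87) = 20.03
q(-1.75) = 2.56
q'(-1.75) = 1.62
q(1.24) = 8.83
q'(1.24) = 23.81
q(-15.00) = 23.78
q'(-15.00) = -1.87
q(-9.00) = 12.73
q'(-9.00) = -1.80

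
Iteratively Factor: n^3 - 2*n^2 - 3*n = (n)*(n^2 - 2*n - 3) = n*(n - 3)*(n + 1)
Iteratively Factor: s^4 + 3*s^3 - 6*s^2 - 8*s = (s + 4)*(s^3 - s^2 - 2*s) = s*(s + 4)*(s^2 - s - 2) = s*(s - 2)*(s + 4)*(s + 1)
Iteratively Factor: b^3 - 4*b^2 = (b)*(b^2 - 4*b) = b^2*(b - 4)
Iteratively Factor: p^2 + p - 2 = (p - 1)*(p + 2)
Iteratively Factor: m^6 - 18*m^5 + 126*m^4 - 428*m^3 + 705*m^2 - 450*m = (m - 5)*(m^5 - 13*m^4 + 61*m^3 - 123*m^2 + 90*m) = (m - 5)*(m - 3)*(m^4 - 10*m^3 + 31*m^2 - 30*m) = m*(m - 5)*(m - 3)*(m^3 - 10*m^2 + 31*m - 30) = m*(m - 5)*(m - 3)^2*(m^2 - 7*m + 10) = m*(m - 5)^2*(m - 3)^2*(m - 2)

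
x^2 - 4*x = x*(x - 4)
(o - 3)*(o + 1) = o^2 - 2*o - 3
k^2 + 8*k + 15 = (k + 3)*(k + 5)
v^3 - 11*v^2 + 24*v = v*(v - 8)*(v - 3)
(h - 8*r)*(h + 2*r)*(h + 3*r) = h^3 - 3*h^2*r - 34*h*r^2 - 48*r^3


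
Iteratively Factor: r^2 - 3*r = (r)*(r - 3)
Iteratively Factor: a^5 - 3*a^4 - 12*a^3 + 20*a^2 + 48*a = (a + 2)*(a^4 - 5*a^3 - 2*a^2 + 24*a) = (a - 4)*(a + 2)*(a^3 - a^2 - 6*a) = (a - 4)*(a - 3)*(a + 2)*(a^2 + 2*a) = a*(a - 4)*(a - 3)*(a + 2)*(a + 2)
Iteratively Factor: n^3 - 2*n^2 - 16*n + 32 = (n + 4)*(n^2 - 6*n + 8) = (n - 4)*(n + 4)*(n - 2)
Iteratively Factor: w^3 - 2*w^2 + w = (w - 1)*(w^2 - w) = (w - 1)^2*(w)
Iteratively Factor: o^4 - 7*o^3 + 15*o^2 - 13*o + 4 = (o - 4)*(o^3 - 3*o^2 + 3*o - 1) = (o - 4)*(o - 1)*(o^2 - 2*o + 1) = (o - 4)*(o - 1)^2*(o - 1)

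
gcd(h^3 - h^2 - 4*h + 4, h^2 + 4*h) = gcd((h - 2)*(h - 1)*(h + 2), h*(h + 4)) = 1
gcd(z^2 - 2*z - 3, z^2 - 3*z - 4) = z + 1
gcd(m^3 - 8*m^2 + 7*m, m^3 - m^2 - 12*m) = m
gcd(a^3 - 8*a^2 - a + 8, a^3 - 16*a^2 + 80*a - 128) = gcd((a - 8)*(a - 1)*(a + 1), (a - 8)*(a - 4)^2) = a - 8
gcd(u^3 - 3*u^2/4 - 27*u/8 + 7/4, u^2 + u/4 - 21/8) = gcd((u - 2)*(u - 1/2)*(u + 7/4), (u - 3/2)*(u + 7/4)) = u + 7/4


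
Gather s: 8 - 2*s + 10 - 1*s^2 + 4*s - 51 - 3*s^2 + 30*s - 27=-4*s^2 + 32*s - 60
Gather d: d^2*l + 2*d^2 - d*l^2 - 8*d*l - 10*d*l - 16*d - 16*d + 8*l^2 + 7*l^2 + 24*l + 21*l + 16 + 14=d^2*(l + 2) + d*(-l^2 - 18*l - 32) + 15*l^2 + 45*l + 30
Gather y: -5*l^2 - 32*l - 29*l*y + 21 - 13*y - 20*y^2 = -5*l^2 - 32*l - 20*y^2 + y*(-29*l - 13) + 21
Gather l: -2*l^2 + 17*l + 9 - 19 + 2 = -2*l^2 + 17*l - 8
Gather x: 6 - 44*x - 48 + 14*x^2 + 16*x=14*x^2 - 28*x - 42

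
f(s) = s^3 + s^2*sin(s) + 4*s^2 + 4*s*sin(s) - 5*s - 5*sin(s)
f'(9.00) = 217.02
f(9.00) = 1054.16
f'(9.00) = 217.02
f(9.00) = 1054.16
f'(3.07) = 31.90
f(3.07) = 52.48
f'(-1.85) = -7.35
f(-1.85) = 25.24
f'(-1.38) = -13.18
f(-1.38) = 20.35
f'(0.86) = 7.90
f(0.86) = -1.33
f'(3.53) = 36.46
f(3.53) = 68.01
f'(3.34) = 33.95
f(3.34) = 61.34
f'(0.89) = 8.58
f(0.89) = -1.08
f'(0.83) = 7.21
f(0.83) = -1.55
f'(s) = s^2*cos(s) + 3*s^2 + 2*s*sin(s) + 4*s*cos(s) + 8*s + 4*sin(s) - 5*cos(s) - 5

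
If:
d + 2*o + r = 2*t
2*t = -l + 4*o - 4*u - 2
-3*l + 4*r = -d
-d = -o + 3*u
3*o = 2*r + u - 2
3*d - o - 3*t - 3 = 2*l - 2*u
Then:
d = -126/13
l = -58/13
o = -3/13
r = -12/13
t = -72/13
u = 41/13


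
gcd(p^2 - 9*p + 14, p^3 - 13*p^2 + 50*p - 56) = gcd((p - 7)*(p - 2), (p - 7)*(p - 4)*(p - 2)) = p^2 - 9*p + 14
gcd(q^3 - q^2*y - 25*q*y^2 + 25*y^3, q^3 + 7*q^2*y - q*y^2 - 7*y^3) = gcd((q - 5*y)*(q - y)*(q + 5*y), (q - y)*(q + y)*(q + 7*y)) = -q + y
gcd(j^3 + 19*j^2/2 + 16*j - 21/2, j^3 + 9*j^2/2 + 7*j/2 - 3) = j^2 + 5*j/2 - 3/2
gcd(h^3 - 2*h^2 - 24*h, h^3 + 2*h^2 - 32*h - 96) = h^2 - 2*h - 24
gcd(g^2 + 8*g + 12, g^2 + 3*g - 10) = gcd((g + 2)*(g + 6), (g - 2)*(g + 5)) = 1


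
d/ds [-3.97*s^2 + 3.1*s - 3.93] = 3.1 - 7.94*s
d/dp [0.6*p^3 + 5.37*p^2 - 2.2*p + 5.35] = 1.8*p^2 + 10.74*p - 2.2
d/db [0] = 0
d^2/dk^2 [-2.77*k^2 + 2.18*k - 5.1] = -5.54000000000000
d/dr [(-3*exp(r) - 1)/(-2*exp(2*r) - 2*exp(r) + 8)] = (-(2*exp(r) + 1)*(3*exp(r) + 1) + 3*exp(2*r) + 3*exp(r) - 12)*exp(r)/(2*(exp(2*r) + exp(r) - 4)^2)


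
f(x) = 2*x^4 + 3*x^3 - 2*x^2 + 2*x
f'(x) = 8*x^3 + 9*x^2 - 4*x + 2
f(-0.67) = -2.74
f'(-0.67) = 6.31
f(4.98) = 1561.00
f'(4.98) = 1193.33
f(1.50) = 18.75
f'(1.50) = 43.25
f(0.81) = 2.76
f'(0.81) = 8.92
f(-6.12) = 2030.85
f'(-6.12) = -1470.20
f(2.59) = 133.88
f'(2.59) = 191.00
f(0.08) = 0.15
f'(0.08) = 1.74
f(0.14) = 0.25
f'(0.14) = 1.64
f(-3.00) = 57.00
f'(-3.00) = -121.00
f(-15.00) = 90645.00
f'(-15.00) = -24913.00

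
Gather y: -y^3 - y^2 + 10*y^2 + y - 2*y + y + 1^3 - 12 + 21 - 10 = -y^3 + 9*y^2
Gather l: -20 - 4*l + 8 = -4*l - 12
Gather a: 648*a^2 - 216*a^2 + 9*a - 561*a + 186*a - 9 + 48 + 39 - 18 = 432*a^2 - 366*a + 60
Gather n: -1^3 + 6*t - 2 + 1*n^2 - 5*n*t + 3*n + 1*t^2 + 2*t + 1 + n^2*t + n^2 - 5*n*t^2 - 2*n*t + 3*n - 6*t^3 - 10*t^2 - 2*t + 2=n^2*(t + 2) + n*(-5*t^2 - 7*t + 6) - 6*t^3 - 9*t^2 + 6*t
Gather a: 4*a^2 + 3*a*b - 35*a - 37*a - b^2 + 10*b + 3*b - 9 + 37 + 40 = 4*a^2 + a*(3*b - 72) - b^2 + 13*b + 68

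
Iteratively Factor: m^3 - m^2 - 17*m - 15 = (m - 5)*(m^2 + 4*m + 3) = (m - 5)*(m + 3)*(m + 1)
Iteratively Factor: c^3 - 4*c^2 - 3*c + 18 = (c + 2)*(c^2 - 6*c + 9) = (c - 3)*(c + 2)*(c - 3)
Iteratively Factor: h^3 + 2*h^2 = (h + 2)*(h^2) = h*(h + 2)*(h)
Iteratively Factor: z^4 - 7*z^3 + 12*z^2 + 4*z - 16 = (z - 2)*(z^3 - 5*z^2 + 2*z + 8) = (z - 2)^2*(z^2 - 3*z - 4) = (z - 2)^2*(z + 1)*(z - 4)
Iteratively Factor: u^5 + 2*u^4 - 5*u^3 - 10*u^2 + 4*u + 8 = (u - 2)*(u^4 + 4*u^3 + 3*u^2 - 4*u - 4) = (u - 2)*(u + 1)*(u^3 + 3*u^2 - 4) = (u - 2)*(u + 1)*(u + 2)*(u^2 + u - 2) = (u - 2)*(u - 1)*(u + 1)*(u + 2)*(u + 2)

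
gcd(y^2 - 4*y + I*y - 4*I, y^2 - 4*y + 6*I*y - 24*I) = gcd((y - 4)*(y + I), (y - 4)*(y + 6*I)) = y - 4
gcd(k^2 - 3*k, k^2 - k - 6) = k - 3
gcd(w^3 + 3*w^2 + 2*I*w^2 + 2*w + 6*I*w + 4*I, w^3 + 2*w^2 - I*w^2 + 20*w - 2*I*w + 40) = w + 2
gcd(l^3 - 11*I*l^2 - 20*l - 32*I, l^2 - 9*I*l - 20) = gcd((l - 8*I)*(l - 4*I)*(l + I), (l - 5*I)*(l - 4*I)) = l - 4*I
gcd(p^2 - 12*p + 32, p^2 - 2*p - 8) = p - 4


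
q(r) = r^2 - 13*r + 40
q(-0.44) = 45.91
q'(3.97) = -5.06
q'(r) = 2*r - 13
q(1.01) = 27.89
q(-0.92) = 52.81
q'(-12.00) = -37.00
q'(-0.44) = -13.88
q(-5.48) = 141.27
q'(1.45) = -10.10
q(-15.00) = 460.00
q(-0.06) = 40.78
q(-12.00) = 340.00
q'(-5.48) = -23.96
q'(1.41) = -10.18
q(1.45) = 23.25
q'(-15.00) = -43.00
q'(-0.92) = -14.84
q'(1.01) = -10.98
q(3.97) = 4.15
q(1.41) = 23.66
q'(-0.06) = -13.12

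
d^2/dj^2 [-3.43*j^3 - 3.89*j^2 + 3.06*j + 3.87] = -20.58*j - 7.78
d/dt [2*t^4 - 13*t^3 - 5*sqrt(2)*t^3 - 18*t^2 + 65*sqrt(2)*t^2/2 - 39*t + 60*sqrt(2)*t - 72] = 8*t^3 - 39*t^2 - 15*sqrt(2)*t^2 - 36*t + 65*sqrt(2)*t - 39 + 60*sqrt(2)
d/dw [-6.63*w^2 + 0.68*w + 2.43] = 0.68 - 13.26*w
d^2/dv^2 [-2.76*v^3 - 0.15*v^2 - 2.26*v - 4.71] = -16.56*v - 0.3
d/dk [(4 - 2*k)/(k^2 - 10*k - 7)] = 2*(-k^2 + 10*k + 2*(k - 5)*(k - 2) + 7)/(-k^2 + 10*k + 7)^2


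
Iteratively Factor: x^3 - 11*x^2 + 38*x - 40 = (x - 4)*(x^2 - 7*x + 10) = (x - 5)*(x - 4)*(x - 2)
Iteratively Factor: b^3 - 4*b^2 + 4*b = (b)*(b^2 - 4*b + 4) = b*(b - 2)*(b - 2)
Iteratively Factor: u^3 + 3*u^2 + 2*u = (u + 2)*(u^2 + u) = (u + 1)*(u + 2)*(u)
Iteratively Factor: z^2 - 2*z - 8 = (z - 4)*(z + 2)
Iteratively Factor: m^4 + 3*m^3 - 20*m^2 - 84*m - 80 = (m + 2)*(m^3 + m^2 - 22*m - 40) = (m + 2)^2*(m^2 - m - 20) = (m + 2)^2*(m + 4)*(m - 5)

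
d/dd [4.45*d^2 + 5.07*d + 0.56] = 8.9*d + 5.07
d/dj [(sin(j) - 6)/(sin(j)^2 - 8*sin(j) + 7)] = (12*sin(j) + cos(j)^2 - 42)*cos(j)/(sin(j)^2 - 8*sin(j) + 7)^2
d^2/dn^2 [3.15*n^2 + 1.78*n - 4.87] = 6.30000000000000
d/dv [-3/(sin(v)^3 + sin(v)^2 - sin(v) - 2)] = 3*(3*sin(v)^2 + 2*sin(v) - 1)*cos(v)/(sin(v)^3 + sin(v)^2 - sin(v) - 2)^2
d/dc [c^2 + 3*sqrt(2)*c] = 2*c + 3*sqrt(2)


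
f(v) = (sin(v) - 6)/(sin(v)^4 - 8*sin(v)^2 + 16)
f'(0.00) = 0.06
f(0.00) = -0.38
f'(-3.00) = -0.12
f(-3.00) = -0.39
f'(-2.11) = -0.40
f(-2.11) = -0.64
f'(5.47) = 0.38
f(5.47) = -0.56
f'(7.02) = -0.18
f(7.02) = -0.42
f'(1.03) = -0.21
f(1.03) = -0.48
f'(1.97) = 0.19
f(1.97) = -0.51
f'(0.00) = 0.06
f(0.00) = -0.38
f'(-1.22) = 0.33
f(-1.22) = -0.71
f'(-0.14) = 0.12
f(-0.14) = -0.39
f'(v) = (-4*sin(v)^3*cos(v) + 16*sin(v)*cos(v))*(sin(v) - 6)/(sin(v)^4 - 8*sin(v)^2 + 16)^2 + cos(v)/(sin(v)^4 - 8*sin(v)^2 + 16) = (-3*sin(v)^2 + 24*sin(v) - 4)*cos(v)/((sin(v) - 2)^3*(sin(v) + 2)^3)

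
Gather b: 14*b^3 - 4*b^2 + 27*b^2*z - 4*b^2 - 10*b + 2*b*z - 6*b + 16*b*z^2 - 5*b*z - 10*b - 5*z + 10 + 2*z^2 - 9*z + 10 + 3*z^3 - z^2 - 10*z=14*b^3 + b^2*(27*z - 8) + b*(16*z^2 - 3*z - 26) + 3*z^3 + z^2 - 24*z + 20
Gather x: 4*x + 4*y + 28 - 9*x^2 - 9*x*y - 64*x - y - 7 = -9*x^2 + x*(-9*y - 60) + 3*y + 21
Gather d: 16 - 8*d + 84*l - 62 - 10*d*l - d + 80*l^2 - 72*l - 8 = d*(-10*l - 9) + 80*l^2 + 12*l - 54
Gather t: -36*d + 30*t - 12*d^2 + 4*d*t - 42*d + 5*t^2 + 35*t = -12*d^2 - 78*d + 5*t^2 + t*(4*d + 65)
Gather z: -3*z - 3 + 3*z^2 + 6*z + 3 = 3*z^2 + 3*z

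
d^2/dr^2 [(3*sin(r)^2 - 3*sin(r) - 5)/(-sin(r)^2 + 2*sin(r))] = (3*sin(r)^2 - 14*sin(r) + 24 + 10/sin(r) - 60/sin(r)^2 + 40/sin(r)^3)/(sin(r) - 2)^3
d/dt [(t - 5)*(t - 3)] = 2*t - 8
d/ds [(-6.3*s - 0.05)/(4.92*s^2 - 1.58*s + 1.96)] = (30.996*s^2 + 0.492000000000001*s - 12.427)/(24.2064*s^4 - 15.5472*s^3 + 21.7828*s^2 - 6.1936*s + 3.8416)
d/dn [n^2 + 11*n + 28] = 2*n + 11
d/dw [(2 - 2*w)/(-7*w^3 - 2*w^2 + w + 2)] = 2*(7*w^3 + 2*w^2 - w - (w - 1)*(21*w^2 + 4*w - 1) - 2)/(7*w^3 + 2*w^2 - w - 2)^2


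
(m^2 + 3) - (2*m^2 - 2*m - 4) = -m^2 + 2*m + 7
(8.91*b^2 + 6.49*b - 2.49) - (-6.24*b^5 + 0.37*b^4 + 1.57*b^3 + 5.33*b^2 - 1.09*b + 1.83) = 6.24*b^5 - 0.37*b^4 - 1.57*b^3 + 3.58*b^2 + 7.58*b - 4.32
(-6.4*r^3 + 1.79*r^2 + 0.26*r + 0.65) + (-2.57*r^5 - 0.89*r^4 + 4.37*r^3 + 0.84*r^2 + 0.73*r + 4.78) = -2.57*r^5 - 0.89*r^4 - 2.03*r^3 + 2.63*r^2 + 0.99*r + 5.43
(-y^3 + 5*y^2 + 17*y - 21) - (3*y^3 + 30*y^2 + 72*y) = -4*y^3 - 25*y^2 - 55*y - 21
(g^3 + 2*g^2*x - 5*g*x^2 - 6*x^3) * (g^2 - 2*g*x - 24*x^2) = g^5 - 33*g^3*x^2 - 44*g^2*x^3 + 132*g*x^4 + 144*x^5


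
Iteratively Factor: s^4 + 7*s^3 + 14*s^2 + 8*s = (s)*(s^3 + 7*s^2 + 14*s + 8) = s*(s + 1)*(s^2 + 6*s + 8) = s*(s + 1)*(s + 4)*(s + 2)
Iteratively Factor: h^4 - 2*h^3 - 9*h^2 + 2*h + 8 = (h + 1)*(h^3 - 3*h^2 - 6*h + 8) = (h + 1)*(h + 2)*(h^2 - 5*h + 4) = (h - 4)*(h + 1)*(h + 2)*(h - 1)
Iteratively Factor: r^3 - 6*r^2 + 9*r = (r - 3)*(r^2 - 3*r) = r*(r - 3)*(r - 3)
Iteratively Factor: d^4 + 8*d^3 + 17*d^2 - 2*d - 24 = (d + 4)*(d^3 + 4*d^2 + d - 6) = (d + 3)*(d + 4)*(d^2 + d - 2) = (d - 1)*(d + 3)*(d + 4)*(d + 2)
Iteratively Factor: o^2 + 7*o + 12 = (o + 3)*(o + 4)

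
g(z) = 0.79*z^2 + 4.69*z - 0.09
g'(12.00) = 23.65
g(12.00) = 169.95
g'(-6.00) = -4.79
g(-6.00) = 0.21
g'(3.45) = 10.14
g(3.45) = 25.49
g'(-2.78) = 0.30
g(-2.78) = -7.02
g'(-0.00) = 4.69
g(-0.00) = -0.09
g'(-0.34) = 4.15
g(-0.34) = -1.59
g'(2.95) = 9.35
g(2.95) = 20.62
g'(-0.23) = 4.33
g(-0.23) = -1.13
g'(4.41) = 11.66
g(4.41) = 35.96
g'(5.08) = 12.72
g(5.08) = 44.12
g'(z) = 1.58*z + 4.69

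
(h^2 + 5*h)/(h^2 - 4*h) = (h + 5)/(h - 4)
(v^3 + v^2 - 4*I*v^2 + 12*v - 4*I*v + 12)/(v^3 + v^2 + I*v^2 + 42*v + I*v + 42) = (v + 2*I)/(v + 7*I)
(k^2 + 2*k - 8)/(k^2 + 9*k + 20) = (k - 2)/(k + 5)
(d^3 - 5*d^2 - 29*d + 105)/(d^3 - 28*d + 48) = (d^3 - 5*d^2 - 29*d + 105)/(d^3 - 28*d + 48)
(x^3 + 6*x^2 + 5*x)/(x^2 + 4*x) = (x^2 + 6*x + 5)/(x + 4)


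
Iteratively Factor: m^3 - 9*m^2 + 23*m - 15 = (m - 5)*(m^2 - 4*m + 3) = (m - 5)*(m - 3)*(m - 1)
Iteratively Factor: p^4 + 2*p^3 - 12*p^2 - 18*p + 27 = (p + 3)*(p^3 - p^2 - 9*p + 9) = (p + 3)^2*(p^2 - 4*p + 3) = (p - 3)*(p + 3)^2*(p - 1)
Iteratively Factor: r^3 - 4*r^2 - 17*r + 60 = (r + 4)*(r^2 - 8*r + 15) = (r - 3)*(r + 4)*(r - 5)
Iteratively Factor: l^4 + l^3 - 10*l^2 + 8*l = (l + 4)*(l^3 - 3*l^2 + 2*l) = l*(l + 4)*(l^2 - 3*l + 2) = l*(l - 2)*(l + 4)*(l - 1)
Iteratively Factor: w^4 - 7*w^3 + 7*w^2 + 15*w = (w)*(w^3 - 7*w^2 + 7*w + 15) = w*(w - 3)*(w^2 - 4*w - 5) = w*(w - 5)*(w - 3)*(w + 1)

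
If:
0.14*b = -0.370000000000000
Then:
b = -2.64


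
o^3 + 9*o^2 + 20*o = o*(o + 4)*(o + 5)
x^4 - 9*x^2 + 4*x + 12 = (x - 2)^2*(x + 1)*(x + 3)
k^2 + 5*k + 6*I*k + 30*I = (k + 5)*(k + 6*I)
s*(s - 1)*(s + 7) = s^3 + 6*s^2 - 7*s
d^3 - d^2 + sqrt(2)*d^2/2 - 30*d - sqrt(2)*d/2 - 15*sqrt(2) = (d - 6)*(d + 5)*(d + sqrt(2)/2)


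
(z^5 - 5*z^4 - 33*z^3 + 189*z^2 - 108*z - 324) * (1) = z^5 - 5*z^4 - 33*z^3 + 189*z^2 - 108*z - 324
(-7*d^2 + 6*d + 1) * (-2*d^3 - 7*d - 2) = 14*d^5 - 12*d^4 + 47*d^3 - 28*d^2 - 19*d - 2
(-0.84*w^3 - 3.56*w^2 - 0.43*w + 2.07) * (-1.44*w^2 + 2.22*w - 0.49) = 1.2096*w^5 + 3.2616*w^4 - 6.8724*w^3 - 2.191*w^2 + 4.8061*w - 1.0143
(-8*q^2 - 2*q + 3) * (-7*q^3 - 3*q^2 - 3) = 56*q^5 + 38*q^4 - 15*q^3 + 15*q^2 + 6*q - 9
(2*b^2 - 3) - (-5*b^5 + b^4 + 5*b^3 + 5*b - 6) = 5*b^5 - b^4 - 5*b^3 + 2*b^2 - 5*b + 3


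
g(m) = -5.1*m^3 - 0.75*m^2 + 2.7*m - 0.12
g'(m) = -15.3*m^2 - 1.5*m + 2.7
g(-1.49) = 11.06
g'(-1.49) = -29.03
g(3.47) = -212.87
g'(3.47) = -186.73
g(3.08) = -147.93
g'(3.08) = -147.06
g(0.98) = -2.99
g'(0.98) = -13.46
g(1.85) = -29.98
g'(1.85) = -52.44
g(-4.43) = 416.59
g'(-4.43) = -290.92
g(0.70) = -0.35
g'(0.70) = -5.85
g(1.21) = -6.99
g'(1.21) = -21.52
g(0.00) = -0.12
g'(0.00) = 2.70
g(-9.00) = 3632.73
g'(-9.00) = -1223.10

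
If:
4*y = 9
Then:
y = 9/4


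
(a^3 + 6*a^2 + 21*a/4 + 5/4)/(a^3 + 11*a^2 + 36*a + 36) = (4*a^3 + 24*a^2 + 21*a + 5)/(4*(a^3 + 11*a^2 + 36*a + 36))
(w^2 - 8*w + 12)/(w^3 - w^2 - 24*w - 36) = (w - 2)/(w^2 + 5*w + 6)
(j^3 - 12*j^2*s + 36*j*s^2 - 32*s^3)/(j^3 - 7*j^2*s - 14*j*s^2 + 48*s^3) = (j - 2*s)/(j + 3*s)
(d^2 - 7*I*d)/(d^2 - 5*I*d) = (d - 7*I)/(d - 5*I)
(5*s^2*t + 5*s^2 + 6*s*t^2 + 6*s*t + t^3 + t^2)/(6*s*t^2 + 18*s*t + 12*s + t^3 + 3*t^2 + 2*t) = (5*s^2 + 6*s*t + t^2)/(6*s*t + 12*s + t^2 + 2*t)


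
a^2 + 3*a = a*(a + 3)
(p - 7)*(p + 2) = p^2 - 5*p - 14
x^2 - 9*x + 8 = (x - 8)*(x - 1)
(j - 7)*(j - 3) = j^2 - 10*j + 21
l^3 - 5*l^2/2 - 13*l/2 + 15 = (l - 3)*(l - 2)*(l + 5/2)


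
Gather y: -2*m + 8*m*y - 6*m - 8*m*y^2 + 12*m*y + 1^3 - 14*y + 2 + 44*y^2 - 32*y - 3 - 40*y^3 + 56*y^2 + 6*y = -8*m - 40*y^3 + y^2*(100 - 8*m) + y*(20*m - 40)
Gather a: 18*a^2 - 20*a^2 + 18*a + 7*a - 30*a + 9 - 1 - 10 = -2*a^2 - 5*a - 2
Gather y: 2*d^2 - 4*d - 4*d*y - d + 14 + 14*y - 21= 2*d^2 - 5*d + y*(14 - 4*d) - 7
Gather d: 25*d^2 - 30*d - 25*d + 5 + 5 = 25*d^2 - 55*d + 10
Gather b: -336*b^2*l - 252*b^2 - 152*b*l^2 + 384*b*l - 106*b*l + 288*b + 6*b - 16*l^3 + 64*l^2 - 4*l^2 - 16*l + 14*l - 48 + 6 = b^2*(-336*l - 252) + b*(-152*l^2 + 278*l + 294) - 16*l^3 + 60*l^2 - 2*l - 42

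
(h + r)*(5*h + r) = 5*h^2 + 6*h*r + r^2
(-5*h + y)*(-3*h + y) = 15*h^2 - 8*h*y + y^2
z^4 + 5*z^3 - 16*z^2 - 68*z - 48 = (z - 4)*(z + 1)*(z + 2)*(z + 6)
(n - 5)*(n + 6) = n^2 + n - 30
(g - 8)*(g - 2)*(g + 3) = g^3 - 7*g^2 - 14*g + 48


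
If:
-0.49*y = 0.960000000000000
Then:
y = -1.96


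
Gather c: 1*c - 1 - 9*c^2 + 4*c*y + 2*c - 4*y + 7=-9*c^2 + c*(4*y + 3) - 4*y + 6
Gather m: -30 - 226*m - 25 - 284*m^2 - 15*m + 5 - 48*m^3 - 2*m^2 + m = -48*m^3 - 286*m^2 - 240*m - 50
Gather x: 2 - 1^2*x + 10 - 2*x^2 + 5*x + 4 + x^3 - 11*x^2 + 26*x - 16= x^3 - 13*x^2 + 30*x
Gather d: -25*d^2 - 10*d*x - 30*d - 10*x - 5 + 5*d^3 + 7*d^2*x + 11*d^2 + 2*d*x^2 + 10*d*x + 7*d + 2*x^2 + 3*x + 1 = 5*d^3 + d^2*(7*x - 14) + d*(2*x^2 - 23) + 2*x^2 - 7*x - 4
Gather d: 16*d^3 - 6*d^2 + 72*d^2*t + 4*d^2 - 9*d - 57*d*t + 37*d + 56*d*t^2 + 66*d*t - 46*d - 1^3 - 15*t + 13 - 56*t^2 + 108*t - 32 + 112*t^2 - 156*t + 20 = 16*d^3 + d^2*(72*t - 2) + d*(56*t^2 + 9*t - 18) + 56*t^2 - 63*t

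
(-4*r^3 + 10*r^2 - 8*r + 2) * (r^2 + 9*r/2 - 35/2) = -4*r^5 - 8*r^4 + 107*r^3 - 209*r^2 + 149*r - 35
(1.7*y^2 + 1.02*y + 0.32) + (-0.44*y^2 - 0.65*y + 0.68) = 1.26*y^2 + 0.37*y + 1.0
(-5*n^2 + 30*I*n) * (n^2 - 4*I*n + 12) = -5*n^4 + 50*I*n^3 + 60*n^2 + 360*I*n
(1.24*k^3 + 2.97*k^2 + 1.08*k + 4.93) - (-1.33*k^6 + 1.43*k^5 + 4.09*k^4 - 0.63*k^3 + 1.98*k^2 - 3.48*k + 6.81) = 1.33*k^6 - 1.43*k^5 - 4.09*k^4 + 1.87*k^3 + 0.99*k^2 + 4.56*k - 1.88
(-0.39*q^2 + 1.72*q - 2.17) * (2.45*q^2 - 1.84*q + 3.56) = -0.9555*q^4 + 4.9316*q^3 - 9.8697*q^2 + 10.116*q - 7.7252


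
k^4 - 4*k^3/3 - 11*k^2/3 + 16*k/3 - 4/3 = (k - 2)*(k - 1)*(k - 1/3)*(k + 2)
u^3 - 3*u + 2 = (u - 1)^2*(u + 2)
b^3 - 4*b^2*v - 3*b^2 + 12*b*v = b*(b - 3)*(b - 4*v)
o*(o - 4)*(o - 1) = o^3 - 5*o^2 + 4*o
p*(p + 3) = p^2 + 3*p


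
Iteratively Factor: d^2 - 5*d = (d)*(d - 5)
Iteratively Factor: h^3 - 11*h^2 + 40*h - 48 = (h - 4)*(h^2 - 7*h + 12) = (h - 4)*(h - 3)*(h - 4)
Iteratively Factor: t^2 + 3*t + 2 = (t + 1)*(t + 2)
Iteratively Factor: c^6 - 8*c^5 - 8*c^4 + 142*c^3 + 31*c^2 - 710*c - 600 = (c + 1)*(c^5 - 9*c^4 + c^3 + 141*c^2 - 110*c - 600) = (c + 1)*(c + 3)*(c^4 - 12*c^3 + 37*c^2 + 30*c - 200) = (c - 5)*(c + 1)*(c + 3)*(c^3 - 7*c^2 + 2*c + 40) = (c - 5)^2*(c + 1)*(c + 3)*(c^2 - 2*c - 8) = (c - 5)^2*(c - 4)*(c + 1)*(c + 3)*(c + 2)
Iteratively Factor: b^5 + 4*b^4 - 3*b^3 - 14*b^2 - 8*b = (b + 1)*(b^4 + 3*b^3 - 6*b^2 - 8*b) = (b + 1)^2*(b^3 + 2*b^2 - 8*b) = b*(b + 1)^2*(b^2 + 2*b - 8) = b*(b - 2)*(b + 1)^2*(b + 4)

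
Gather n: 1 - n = 1 - n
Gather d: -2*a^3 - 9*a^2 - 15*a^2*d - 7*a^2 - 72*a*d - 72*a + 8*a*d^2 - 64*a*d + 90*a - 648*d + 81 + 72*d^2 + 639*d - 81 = -2*a^3 - 16*a^2 + 18*a + d^2*(8*a + 72) + d*(-15*a^2 - 136*a - 9)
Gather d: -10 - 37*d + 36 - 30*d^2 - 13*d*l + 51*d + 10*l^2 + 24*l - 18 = -30*d^2 + d*(14 - 13*l) + 10*l^2 + 24*l + 8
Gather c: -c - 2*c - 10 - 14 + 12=-3*c - 12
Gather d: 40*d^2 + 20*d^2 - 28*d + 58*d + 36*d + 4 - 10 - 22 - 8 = 60*d^2 + 66*d - 36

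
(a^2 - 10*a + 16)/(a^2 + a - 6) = (a - 8)/(a + 3)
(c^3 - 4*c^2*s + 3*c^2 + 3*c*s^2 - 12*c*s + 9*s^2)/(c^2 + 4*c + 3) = (c^2 - 4*c*s + 3*s^2)/(c + 1)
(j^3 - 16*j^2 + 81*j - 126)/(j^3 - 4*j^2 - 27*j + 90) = (j - 7)/(j + 5)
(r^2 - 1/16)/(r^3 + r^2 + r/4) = (16*r^2 - 1)/(4*r*(4*r^2 + 4*r + 1))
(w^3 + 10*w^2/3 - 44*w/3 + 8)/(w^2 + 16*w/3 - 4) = w - 2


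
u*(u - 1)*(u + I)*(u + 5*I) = u^4 - u^3 + 6*I*u^3 - 5*u^2 - 6*I*u^2 + 5*u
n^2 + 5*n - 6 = (n - 1)*(n + 6)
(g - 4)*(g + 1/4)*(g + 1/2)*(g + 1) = g^4 - 9*g^3/4 - 49*g^2/8 - 27*g/8 - 1/2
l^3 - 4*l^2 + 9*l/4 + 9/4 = (l - 3)*(l - 3/2)*(l + 1/2)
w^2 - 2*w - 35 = (w - 7)*(w + 5)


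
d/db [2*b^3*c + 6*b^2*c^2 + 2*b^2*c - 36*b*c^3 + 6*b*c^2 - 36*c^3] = 2*c*(3*b^2 + 6*b*c + 2*b - 18*c^2 + 3*c)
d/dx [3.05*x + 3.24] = 3.05000000000000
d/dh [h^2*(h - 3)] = 3*h*(h - 2)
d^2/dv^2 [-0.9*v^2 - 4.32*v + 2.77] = -1.80000000000000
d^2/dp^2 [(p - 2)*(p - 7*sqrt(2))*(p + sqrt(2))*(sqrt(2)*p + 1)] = 12*sqrt(2)*p^2 - 66*p - 12*sqrt(2)*p - 40*sqrt(2) + 44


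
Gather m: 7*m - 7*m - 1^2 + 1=0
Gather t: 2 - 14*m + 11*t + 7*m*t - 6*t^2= -14*m - 6*t^2 + t*(7*m + 11) + 2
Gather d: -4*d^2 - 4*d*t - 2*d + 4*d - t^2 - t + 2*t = -4*d^2 + d*(2 - 4*t) - t^2 + t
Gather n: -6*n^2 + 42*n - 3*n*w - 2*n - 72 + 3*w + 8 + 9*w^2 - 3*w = -6*n^2 + n*(40 - 3*w) + 9*w^2 - 64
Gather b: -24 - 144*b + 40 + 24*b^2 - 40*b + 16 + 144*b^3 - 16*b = 144*b^3 + 24*b^2 - 200*b + 32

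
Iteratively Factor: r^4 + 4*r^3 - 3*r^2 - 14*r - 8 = (r + 4)*(r^3 - 3*r - 2) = (r + 1)*(r + 4)*(r^2 - r - 2) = (r - 2)*(r + 1)*(r + 4)*(r + 1)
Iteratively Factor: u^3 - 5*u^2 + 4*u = (u)*(u^2 - 5*u + 4) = u*(u - 1)*(u - 4)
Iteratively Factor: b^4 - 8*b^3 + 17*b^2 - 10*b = (b - 5)*(b^3 - 3*b^2 + 2*b) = b*(b - 5)*(b^2 - 3*b + 2) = b*(b - 5)*(b - 1)*(b - 2)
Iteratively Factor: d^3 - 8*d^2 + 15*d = (d - 5)*(d^2 - 3*d) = (d - 5)*(d - 3)*(d)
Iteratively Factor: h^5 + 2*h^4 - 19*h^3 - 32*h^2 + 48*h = (h)*(h^4 + 2*h^3 - 19*h^2 - 32*h + 48) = h*(h + 4)*(h^3 - 2*h^2 - 11*h + 12) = h*(h - 1)*(h + 4)*(h^2 - h - 12) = h*(h - 4)*(h - 1)*(h + 4)*(h + 3)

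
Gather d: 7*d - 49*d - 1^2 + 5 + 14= 18 - 42*d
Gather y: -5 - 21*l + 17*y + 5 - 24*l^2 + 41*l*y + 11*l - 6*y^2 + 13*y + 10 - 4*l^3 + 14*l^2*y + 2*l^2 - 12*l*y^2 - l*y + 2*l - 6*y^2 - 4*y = -4*l^3 - 22*l^2 - 8*l + y^2*(-12*l - 12) + y*(14*l^2 + 40*l + 26) + 10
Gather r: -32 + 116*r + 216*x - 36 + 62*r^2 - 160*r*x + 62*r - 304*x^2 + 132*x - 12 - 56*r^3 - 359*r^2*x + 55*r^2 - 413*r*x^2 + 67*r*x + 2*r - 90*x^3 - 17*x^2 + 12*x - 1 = -56*r^3 + r^2*(117 - 359*x) + r*(-413*x^2 - 93*x + 180) - 90*x^3 - 321*x^2 + 360*x - 81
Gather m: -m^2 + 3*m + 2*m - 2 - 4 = -m^2 + 5*m - 6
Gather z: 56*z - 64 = 56*z - 64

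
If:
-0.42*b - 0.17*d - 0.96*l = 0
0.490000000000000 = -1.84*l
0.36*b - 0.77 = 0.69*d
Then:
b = 0.88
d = -0.66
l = -0.27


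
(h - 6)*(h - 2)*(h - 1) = h^3 - 9*h^2 + 20*h - 12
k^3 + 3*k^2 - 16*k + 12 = (k - 2)*(k - 1)*(k + 6)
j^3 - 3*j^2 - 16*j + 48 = (j - 4)*(j - 3)*(j + 4)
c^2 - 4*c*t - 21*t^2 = (c - 7*t)*(c + 3*t)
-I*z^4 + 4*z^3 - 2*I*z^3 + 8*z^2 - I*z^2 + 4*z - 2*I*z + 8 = (z + 2)*(z - I)*(z + 4*I)*(-I*z + 1)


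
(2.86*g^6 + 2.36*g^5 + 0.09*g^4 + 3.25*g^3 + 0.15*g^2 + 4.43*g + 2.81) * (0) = 0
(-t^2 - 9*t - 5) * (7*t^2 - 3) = -7*t^4 - 63*t^3 - 32*t^2 + 27*t + 15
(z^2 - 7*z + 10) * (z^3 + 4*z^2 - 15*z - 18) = z^5 - 3*z^4 - 33*z^3 + 127*z^2 - 24*z - 180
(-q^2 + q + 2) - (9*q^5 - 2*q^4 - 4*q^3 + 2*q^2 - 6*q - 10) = -9*q^5 + 2*q^4 + 4*q^3 - 3*q^2 + 7*q + 12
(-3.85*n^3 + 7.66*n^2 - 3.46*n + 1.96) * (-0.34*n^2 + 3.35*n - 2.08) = 1.309*n^5 - 15.5019*n^4 + 34.8454*n^3 - 28.1902*n^2 + 13.7628*n - 4.0768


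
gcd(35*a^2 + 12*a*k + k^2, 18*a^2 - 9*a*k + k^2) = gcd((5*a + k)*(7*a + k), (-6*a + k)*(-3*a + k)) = 1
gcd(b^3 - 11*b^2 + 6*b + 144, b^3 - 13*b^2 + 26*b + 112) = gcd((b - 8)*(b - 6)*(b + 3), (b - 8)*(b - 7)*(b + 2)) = b - 8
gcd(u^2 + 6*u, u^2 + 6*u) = u^2 + 6*u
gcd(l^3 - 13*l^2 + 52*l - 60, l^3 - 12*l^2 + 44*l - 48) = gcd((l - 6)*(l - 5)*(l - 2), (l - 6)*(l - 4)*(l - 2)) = l^2 - 8*l + 12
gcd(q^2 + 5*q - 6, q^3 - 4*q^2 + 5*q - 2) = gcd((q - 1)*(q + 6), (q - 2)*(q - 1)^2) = q - 1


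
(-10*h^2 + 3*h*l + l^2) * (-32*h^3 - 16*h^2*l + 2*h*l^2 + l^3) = 320*h^5 + 64*h^4*l - 100*h^3*l^2 - 20*h^2*l^3 + 5*h*l^4 + l^5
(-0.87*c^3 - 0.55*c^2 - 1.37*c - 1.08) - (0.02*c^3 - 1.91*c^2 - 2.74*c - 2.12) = -0.89*c^3 + 1.36*c^2 + 1.37*c + 1.04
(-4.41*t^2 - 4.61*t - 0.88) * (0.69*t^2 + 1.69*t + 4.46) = -3.0429*t^4 - 10.6338*t^3 - 28.0667*t^2 - 22.0478*t - 3.9248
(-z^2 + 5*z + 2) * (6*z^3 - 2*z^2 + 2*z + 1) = -6*z^5 + 32*z^4 + 5*z^2 + 9*z + 2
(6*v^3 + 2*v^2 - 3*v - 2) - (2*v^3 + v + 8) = 4*v^3 + 2*v^2 - 4*v - 10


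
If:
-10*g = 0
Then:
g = 0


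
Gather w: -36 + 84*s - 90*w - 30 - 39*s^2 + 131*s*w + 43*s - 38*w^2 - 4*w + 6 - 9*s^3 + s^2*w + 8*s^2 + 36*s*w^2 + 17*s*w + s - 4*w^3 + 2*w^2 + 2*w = -9*s^3 - 31*s^2 + 128*s - 4*w^3 + w^2*(36*s - 36) + w*(s^2 + 148*s - 92) - 60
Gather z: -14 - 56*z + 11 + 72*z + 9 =16*z + 6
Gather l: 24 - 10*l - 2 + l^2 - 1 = l^2 - 10*l + 21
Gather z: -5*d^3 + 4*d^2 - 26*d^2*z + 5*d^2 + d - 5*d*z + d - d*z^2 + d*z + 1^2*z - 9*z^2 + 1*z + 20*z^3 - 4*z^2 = -5*d^3 + 9*d^2 + 2*d + 20*z^3 + z^2*(-d - 13) + z*(-26*d^2 - 4*d + 2)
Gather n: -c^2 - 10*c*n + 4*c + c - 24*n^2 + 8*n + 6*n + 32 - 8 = -c^2 + 5*c - 24*n^2 + n*(14 - 10*c) + 24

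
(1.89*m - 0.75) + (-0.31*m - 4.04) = 1.58*m - 4.79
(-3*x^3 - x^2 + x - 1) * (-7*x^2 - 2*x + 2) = 21*x^5 + 13*x^4 - 11*x^3 + 3*x^2 + 4*x - 2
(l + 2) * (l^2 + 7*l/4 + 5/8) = l^3 + 15*l^2/4 + 33*l/8 + 5/4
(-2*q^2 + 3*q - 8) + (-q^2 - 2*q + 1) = -3*q^2 + q - 7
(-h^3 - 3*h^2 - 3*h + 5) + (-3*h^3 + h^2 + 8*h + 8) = -4*h^3 - 2*h^2 + 5*h + 13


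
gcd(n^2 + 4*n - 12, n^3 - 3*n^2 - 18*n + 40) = n - 2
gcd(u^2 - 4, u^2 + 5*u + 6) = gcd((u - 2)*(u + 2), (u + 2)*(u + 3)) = u + 2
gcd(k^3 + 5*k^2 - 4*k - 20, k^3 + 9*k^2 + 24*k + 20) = k^2 + 7*k + 10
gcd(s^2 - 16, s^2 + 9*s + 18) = 1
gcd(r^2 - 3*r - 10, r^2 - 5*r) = r - 5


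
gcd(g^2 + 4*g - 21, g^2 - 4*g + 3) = g - 3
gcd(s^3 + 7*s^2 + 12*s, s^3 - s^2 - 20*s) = s^2 + 4*s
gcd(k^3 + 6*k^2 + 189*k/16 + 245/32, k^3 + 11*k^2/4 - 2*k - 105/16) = k^2 + 17*k/4 + 35/8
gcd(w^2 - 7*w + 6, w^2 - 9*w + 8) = w - 1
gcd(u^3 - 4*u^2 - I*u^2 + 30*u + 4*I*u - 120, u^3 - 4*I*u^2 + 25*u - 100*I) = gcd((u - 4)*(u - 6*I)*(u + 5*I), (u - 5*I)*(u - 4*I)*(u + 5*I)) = u + 5*I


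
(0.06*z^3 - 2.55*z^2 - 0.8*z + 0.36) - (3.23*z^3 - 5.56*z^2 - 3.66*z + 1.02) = -3.17*z^3 + 3.01*z^2 + 2.86*z - 0.66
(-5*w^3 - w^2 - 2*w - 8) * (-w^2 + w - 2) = 5*w^5 - 4*w^4 + 11*w^3 + 8*w^2 - 4*w + 16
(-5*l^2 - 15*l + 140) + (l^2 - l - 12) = -4*l^2 - 16*l + 128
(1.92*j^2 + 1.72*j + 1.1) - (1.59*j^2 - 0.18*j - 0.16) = 0.33*j^2 + 1.9*j + 1.26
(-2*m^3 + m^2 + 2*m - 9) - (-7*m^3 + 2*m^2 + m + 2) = 5*m^3 - m^2 + m - 11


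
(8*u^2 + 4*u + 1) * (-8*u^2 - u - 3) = -64*u^4 - 40*u^3 - 36*u^2 - 13*u - 3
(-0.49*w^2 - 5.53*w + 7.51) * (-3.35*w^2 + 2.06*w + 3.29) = 1.6415*w^4 + 17.5161*w^3 - 38.1624*w^2 - 2.7231*w + 24.7079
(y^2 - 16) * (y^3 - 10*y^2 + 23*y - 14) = y^5 - 10*y^4 + 7*y^3 + 146*y^2 - 368*y + 224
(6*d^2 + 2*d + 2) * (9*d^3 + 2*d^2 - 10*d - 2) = 54*d^5 + 30*d^4 - 38*d^3 - 28*d^2 - 24*d - 4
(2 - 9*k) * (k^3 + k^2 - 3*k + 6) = -9*k^4 - 7*k^3 + 29*k^2 - 60*k + 12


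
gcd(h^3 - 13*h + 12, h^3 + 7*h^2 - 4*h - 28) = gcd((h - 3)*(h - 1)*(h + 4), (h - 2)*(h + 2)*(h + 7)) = 1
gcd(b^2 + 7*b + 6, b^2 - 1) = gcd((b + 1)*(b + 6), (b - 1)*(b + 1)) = b + 1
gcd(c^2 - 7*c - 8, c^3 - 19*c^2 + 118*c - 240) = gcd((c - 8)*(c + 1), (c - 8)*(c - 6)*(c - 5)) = c - 8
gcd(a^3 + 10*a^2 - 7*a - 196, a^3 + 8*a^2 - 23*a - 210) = a + 7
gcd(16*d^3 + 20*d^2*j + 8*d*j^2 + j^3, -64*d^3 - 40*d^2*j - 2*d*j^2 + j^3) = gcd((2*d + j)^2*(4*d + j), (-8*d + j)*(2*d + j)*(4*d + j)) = 8*d^2 + 6*d*j + j^2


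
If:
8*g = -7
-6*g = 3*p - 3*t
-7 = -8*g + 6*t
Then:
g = -7/8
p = -7/12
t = -7/3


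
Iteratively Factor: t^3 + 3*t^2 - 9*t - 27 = (t + 3)*(t^2 - 9) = (t + 3)^2*(t - 3)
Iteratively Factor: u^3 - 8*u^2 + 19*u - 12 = (u - 1)*(u^2 - 7*u + 12) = (u - 4)*(u - 1)*(u - 3)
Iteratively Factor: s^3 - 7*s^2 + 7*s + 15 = (s - 3)*(s^2 - 4*s - 5) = (s - 5)*(s - 3)*(s + 1)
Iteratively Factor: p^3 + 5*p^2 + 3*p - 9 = (p + 3)*(p^2 + 2*p - 3) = (p + 3)^2*(p - 1)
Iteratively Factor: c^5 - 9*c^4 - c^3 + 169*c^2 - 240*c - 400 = (c + 4)*(c^4 - 13*c^3 + 51*c^2 - 35*c - 100) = (c - 4)*(c + 4)*(c^3 - 9*c^2 + 15*c + 25) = (c - 5)*(c - 4)*(c + 4)*(c^2 - 4*c - 5) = (c - 5)^2*(c - 4)*(c + 4)*(c + 1)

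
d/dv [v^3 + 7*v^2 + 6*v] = 3*v^2 + 14*v + 6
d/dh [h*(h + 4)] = 2*h + 4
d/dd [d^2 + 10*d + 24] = 2*d + 10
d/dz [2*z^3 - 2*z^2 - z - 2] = 6*z^2 - 4*z - 1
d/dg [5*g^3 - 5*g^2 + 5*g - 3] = 15*g^2 - 10*g + 5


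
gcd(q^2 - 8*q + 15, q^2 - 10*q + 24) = 1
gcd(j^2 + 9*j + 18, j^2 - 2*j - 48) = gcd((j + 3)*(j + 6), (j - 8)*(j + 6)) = j + 6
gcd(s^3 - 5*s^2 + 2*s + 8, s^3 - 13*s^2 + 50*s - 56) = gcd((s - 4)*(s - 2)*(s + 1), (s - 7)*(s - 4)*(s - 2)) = s^2 - 6*s + 8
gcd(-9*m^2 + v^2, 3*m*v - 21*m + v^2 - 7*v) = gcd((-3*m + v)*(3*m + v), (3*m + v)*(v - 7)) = 3*m + v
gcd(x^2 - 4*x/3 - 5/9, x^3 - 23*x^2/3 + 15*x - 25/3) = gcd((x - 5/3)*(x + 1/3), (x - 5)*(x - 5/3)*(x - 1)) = x - 5/3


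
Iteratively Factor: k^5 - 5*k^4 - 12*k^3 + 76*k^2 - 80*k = (k + 4)*(k^4 - 9*k^3 + 24*k^2 - 20*k) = (k - 2)*(k + 4)*(k^3 - 7*k^2 + 10*k) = (k - 2)^2*(k + 4)*(k^2 - 5*k) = k*(k - 2)^2*(k + 4)*(k - 5)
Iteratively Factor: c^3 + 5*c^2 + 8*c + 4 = (c + 2)*(c^2 + 3*c + 2) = (c + 2)^2*(c + 1)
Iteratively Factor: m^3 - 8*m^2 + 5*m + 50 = (m + 2)*(m^2 - 10*m + 25) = (m - 5)*(m + 2)*(m - 5)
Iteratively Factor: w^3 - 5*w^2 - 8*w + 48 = (w - 4)*(w^2 - w - 12) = (w - 4)*(w + 3)*(w - 4)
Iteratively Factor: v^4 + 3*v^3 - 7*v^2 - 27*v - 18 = (v + 2)*(v^3 + v^2 - 9*v - 9) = (v - 3)*(v + 2)*(v^2 + 4*v + 3) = (v - 3)*(v + 1)*(v + 2)*(v + 3)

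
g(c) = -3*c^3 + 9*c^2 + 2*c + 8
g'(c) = -9*c^2 + 18*c + 2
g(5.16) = -154.21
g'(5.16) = -144.75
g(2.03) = 24.05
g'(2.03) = 1.45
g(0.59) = 11.70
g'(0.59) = 9.49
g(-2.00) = 64.00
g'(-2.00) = -70.00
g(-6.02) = 976.63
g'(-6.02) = -432.52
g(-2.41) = 97.45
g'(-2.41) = -93.65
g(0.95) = 15.45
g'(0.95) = 10.98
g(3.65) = -10.68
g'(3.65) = -52.20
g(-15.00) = 12128.00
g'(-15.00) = -2293.00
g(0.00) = 8.00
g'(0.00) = 2.00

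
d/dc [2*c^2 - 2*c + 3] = 4*c - 2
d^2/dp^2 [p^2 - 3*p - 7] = 2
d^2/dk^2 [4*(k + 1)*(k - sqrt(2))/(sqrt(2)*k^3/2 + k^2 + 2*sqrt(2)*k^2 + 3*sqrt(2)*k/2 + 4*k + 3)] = 16*(k^3 - 3*sqrt(2)*k^2 - 18*sqrt(2)*k - 6*k - 20*sqrt(2) - 12)/(sqrt(2)*k^6 + 6*k^5 + 9*sqrt(2)*k^5 + 33*sqrt(2)*k^4 + 54*k^4 + 81*sqrt(2)*k^3 + 166*k^3 + 198*k^2 + 162*sqrt(2)*k^2 + 108*k + 162*sqrt(2)*k + 108)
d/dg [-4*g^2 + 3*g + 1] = 3 - 8*g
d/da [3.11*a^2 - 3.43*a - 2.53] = 6.22*a - 3.43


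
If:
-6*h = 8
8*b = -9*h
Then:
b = 3/2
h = -4/3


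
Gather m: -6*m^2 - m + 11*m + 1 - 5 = -6*m^2 + 10*m - 4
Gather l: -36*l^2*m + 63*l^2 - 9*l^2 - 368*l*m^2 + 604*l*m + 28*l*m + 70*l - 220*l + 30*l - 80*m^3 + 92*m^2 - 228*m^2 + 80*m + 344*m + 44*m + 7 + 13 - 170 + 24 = l^2*(54 - 36*m) + l*(-368*m^2 + 632*m - 120) - 80*m^3 - 136*m^2 + 468*m - 126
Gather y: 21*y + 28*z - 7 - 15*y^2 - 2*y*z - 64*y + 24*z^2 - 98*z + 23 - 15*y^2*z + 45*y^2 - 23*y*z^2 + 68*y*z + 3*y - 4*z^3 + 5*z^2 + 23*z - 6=y^2*(30 - 15*z) + y*(-23*z^2 + 66*z - 40) - 4*z^3 + 29*z^2 - 47*z + 10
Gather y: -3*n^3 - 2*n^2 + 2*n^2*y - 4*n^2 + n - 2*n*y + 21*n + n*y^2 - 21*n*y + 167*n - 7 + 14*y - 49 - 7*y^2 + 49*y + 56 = -3*n^3 - 6*n^2 + 189*n + y^2*(n - 7) + y*(2*n^2 - 23*n + 63)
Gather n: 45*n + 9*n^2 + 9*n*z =9*n^2 + n*(9*z + 45)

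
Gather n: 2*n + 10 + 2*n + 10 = 4*n + 20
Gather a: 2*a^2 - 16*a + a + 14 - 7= 2*a^2 - 15*a + 7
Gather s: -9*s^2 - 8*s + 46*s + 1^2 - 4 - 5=-9*s^2 + 38*s - 8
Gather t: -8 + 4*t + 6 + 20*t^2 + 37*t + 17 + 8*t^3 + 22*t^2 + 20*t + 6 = 8*t^3 + 42*t^2 + 61*t + 21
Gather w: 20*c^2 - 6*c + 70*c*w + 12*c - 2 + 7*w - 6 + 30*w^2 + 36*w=20*c^2 + 6*c + 30*w^2 + w*(70*c + 43) - 8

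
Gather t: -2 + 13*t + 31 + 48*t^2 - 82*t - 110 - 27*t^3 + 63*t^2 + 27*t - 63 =-27*t^3 + 111*t^2 - 42*t - 144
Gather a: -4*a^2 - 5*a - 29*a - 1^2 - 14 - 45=-4*a^2 - 34*a - 60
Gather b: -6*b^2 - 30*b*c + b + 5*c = -6*b^2 + b*(1 - 30*c) + 5*c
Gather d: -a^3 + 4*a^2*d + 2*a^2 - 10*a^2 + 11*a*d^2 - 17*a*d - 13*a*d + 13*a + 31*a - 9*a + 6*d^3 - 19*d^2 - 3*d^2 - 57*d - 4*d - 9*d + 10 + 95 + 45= -a^3 - 8*a^2 + 35*a + 6*d^3 + d^2*(11*a - 22) + d*(4*a^2 - 30*a - 70) + 150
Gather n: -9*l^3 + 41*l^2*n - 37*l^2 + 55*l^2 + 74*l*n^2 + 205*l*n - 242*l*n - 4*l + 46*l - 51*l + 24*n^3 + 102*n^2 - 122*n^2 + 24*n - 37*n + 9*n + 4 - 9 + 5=-9*l^3 + 18*l^2 - 9*l + 24*n^3 + n^2*(74*l - 20) + n*(41*l^2 - 37*l - 4)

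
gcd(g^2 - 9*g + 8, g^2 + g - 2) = g - 1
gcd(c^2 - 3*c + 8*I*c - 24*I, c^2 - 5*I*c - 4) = 1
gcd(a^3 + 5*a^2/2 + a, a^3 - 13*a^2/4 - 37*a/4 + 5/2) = a + 2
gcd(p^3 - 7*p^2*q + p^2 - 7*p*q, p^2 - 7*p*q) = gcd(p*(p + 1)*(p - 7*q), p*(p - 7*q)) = p^2 - 7*p*q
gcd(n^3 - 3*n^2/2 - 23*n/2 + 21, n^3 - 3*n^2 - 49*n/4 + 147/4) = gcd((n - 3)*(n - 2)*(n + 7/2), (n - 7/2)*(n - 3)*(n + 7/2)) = n^2 + n/2 - 21/2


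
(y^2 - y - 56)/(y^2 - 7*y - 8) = (y + 7)/(y + 1)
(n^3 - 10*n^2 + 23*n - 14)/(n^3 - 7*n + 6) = (n - 7)/(n + 3)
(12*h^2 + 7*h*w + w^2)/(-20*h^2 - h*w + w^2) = (3*h + w)/(-5*h + w)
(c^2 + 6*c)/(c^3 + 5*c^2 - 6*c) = 1/(c - 1)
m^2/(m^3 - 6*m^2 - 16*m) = m/(m^2 - 6*m - 16)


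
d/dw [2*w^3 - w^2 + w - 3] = 6*w^2 - 2*w + 1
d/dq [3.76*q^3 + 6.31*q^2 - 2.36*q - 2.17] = 11.28*q^2 + 12.62*q - 2.36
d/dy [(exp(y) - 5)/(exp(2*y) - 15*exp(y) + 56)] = (-(exp(y) - 5)*(2*exp(y) - 15) + exp(2*y) - 15*exp(y) + 56)*exp(y)/(exp(2*y) - 15*exp(y) + 56)^2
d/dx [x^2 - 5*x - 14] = 2*x - 5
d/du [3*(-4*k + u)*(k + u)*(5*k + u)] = -57*k^2 + 12*k*u + 9*u^2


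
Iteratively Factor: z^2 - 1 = (z + 1)*(z - 1)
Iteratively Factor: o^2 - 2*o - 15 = (o - 5)*(o + 3)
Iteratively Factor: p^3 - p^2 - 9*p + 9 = (p - 1)*(p^2 - 9) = (p - 1)*(p + 3)*(p - 3)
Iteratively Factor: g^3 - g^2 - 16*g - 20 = (g + 2)*(g^2 - 3*g - 10) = (g - 5)*(g + 2)*(g + 2)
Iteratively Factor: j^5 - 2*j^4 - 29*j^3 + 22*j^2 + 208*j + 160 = (j + 1)*(j^4 - 3*j^3 - 26*j^2 + 48*j + 160) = (j + 1)*(j + 4)*(j^3 - 7*j^2 + 2*j + 40) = (j + 1)*(j + 2)*(j + 4)*(j^2 - 9*j + 20) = (j - 5)*(j + 1)*(j + 2)*(j + 4)*(j - 4)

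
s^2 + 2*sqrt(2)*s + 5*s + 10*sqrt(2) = (s + 5)*(s + 2*sqrt(2))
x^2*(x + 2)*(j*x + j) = j*x^4 + 3*j*x^3 + 2*j*x^2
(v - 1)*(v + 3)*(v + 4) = v^3 + 6*v^2 + 5*v - 12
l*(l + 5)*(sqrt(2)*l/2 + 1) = sqrt(2)*l^3/2 + l^2 + 5*sqrt(2)*l^2/2 + 5*l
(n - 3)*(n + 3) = n^2 - 9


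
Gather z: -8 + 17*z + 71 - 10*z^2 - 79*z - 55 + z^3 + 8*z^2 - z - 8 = z^3 - 2*z^2 - 63*z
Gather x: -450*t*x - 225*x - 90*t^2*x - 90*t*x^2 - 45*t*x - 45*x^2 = x^2*(-90*t - 45) + x*(-90*t^2 - 495*t - 225)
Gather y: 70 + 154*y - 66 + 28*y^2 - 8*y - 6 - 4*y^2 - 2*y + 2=24*y^2 + 144*y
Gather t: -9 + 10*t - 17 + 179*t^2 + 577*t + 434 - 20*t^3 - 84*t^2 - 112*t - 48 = -20*t^3 + 95*t^2 + 475*t + 360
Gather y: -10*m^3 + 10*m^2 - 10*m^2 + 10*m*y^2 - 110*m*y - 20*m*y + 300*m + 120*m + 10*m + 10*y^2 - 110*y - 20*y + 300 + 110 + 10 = -10*m^3 + 430*m + y^2*(10*m + 10) + y*(-130*m - 130) + 420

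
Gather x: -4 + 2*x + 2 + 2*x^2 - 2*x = 2*x^2 - 2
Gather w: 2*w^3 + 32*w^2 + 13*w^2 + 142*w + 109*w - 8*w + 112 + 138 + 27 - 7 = 2*w^3 + 45*w^2 + 243*w + 270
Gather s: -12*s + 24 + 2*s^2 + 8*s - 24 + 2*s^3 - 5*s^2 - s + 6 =2*s^3 - 3*s^2 - 5*s + 6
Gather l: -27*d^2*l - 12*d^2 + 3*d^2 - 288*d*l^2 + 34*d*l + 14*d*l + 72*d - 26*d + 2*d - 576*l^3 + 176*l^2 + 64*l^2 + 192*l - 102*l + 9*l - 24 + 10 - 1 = -9*d^2 + 48*d - 576*l^3 + l^2*(240 - 288*d) + l*(-27*d^2 + 48*d + 99) - 15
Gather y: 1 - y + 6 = 7 - y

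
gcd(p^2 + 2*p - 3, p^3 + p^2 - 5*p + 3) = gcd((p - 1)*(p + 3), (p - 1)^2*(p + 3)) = p^2 + 2*p - 3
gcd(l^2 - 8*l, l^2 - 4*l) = l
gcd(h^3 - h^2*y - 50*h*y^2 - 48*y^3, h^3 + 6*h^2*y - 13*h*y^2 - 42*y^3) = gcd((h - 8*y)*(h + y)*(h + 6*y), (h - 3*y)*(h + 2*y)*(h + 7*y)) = 1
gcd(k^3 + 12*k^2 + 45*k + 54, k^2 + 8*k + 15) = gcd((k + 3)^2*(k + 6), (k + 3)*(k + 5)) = k + 3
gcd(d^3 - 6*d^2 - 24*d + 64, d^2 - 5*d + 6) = d - 2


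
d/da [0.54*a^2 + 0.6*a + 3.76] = 1.08*a + 0.6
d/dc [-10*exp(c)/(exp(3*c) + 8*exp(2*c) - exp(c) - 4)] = 10*((3*exp(2*c) + 16*exp(c) - 1)*exp(c) - exp(3*c) - 8*exp(2*c) + exp(c) + 4)*exp(c)/(exp(3*c) + 8*exp(2*c) - exp(c) - 4)^2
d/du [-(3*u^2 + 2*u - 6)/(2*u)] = -3/2 - 3/u^2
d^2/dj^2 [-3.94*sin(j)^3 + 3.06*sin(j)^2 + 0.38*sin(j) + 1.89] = 2.575*sin(j) - 8.865*sin(3*j) + 6.12*cos(2*j)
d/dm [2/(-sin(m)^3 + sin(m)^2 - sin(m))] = 2*(3*cos(m) - 2/tan(m) + cos(m)/sin(m)^2)/(sin(m)^2 - sin(m) + 1)^2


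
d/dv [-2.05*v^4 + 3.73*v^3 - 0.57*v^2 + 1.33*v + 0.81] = -8.2*v^3 + 11.19*v^2 - 1.14*v + 1.33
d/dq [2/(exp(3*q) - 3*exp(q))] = -12*sinh(q)/(exp(2*q) - 3)^2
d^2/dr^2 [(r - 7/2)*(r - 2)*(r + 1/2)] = 6*r - 10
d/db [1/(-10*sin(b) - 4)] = 5*cos(b)/(2*(5*sin(b) + 2)^2)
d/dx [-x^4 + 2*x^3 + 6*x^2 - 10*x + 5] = -4*x^3 + 6*x^2 + 12*x - 10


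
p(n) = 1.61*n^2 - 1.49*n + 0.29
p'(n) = 3.22*n - 1.49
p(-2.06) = 10.19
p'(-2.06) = -8.12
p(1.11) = 0.62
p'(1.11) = 2.08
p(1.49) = 1.64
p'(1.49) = 3.31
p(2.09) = 4.21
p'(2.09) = 5.24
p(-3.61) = 26.65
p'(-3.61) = -13.11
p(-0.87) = 2.80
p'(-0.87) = -4.29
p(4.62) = 27.77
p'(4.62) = 13.39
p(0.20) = 0.06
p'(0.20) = -0.85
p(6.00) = 49.31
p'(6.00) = 17.83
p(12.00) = 214.25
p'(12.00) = 37.15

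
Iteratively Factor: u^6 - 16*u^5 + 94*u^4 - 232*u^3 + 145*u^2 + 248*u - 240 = (u - 4)*(u^5 - 12*u^4 + 46*u^3 - 48*u^2 - 47*u + 60) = (u - 4)*(u - 3)*(u^4 - 9*u^3 + 19*u^2 + 9*u - 20) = (u - 4)*(u - 3)*(u + 1)*(u^3 - 10*u^2 + 29*u - 20) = (u - 4)^2*(u - 3)*(u + 1)*(u^2 - 6*u + 5) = (u - 5)*(u - 4)^2*(u - 3)*(u + 1)*(u - 1)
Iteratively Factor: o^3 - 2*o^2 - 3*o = (o - 3)*(o^2 + o) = (o - 3)*(o + 1)*(o)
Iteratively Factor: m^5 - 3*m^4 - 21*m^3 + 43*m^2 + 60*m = (m + 1)*(m^4 - 4*m^3 - 17*m^2 + 60*m) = (m - 5)*(m + 1)*(m^3 + m^2 - 12*m) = (m - 5)*(m + 1)*(m + 4)*(m^2 - 3*m) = m*(m - 5)*(m + 1)*(m + 4)*(m - 3)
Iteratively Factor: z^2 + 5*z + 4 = (z + 1)*(z + 4)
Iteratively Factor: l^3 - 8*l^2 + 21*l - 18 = (l - 3)*(l^2 - 5*l + 6) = (l - 3)^2*(l - 2)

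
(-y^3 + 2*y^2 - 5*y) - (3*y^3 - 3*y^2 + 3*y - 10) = -4*y^3 + 5*y^2 - 8*y + 10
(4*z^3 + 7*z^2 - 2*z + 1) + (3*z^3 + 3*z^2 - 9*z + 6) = 7*z^3 + 10*z^2 - 11*z + 7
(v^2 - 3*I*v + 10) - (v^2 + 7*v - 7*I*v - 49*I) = -7*v + 4*I*v + 10 + 49*I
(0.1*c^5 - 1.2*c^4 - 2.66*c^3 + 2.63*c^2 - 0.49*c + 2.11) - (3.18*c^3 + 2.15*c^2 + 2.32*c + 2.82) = 0.1*c^5 - 1.2*c^4 - 5.84*c^3 + 0.48*c^2 - 2.81*c - 0.71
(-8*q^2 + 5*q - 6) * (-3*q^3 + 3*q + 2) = 24*q^5 - 15*q^4 - 6*q^3 - q^2 - 8*q - 12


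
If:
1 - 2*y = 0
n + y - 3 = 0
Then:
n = 5/2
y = 1/2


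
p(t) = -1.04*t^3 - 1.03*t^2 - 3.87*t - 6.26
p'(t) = -3.12*t^2 - 2.06*t - 3.87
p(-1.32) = -0.55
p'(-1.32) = -6.59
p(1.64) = -19.96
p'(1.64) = -15.64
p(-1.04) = -2.18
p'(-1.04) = -5.10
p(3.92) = -99.90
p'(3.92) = -59.89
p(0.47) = -8.41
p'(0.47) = -5.53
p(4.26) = -121.84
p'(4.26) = -69.27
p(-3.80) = 50.64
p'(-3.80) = -41.09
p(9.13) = -918.94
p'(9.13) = -282.75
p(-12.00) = 1688.98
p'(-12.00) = -428.43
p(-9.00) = 703.30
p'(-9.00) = -238.05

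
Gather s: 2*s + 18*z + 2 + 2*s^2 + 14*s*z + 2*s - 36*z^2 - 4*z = 2*s^2 + s*(14*z + 4) - 36*z^2 + 14*z + 2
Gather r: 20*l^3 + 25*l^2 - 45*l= 20*l^3 + 25*l^2 - 45*l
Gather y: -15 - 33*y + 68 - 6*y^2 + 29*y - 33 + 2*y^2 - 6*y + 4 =-4*y^2 - 10*y + 24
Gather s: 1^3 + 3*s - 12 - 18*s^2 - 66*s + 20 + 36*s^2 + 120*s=18*s^2 + 57*s + 9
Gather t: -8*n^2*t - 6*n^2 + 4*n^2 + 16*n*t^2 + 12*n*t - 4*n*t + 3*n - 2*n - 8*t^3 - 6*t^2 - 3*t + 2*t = -2*n^2 + n - 8*t^3 + t^2*(16*n - 6) + t*(-8*n^2 + 8*n - 1)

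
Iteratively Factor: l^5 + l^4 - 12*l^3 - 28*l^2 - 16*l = (l - 4)*(l^4 + 5*l^3 + 8*l^2 + 4*l) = (l - 4)*(l + 2)*(l^3 + 3*l^2 + 2*l) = (l - 4)*(l + 1)*(l + 2)*(l^2 + 2*l) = l*(l - 4)*(l + 1)*(l + 2)*(l + 2)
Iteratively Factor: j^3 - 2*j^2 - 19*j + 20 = (j + 4)*(j^2 - 6*j + 5) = (j - 1)*(j + 4)*(j - 5)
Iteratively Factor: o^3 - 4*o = (o - 2)*(o^2 + 2*o) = o*(o - 2)*(o + 2)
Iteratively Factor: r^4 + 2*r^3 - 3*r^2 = (r + 3)*(r^3 - r^2) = (r - 1)*(r + 3)*(r^2) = r*(r - 1)*(r + 3)*(r)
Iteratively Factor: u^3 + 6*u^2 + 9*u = (u + 3)*(u^2 + 3*u) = u*(u + 3)*(u + 3)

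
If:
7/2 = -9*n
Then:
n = -7/18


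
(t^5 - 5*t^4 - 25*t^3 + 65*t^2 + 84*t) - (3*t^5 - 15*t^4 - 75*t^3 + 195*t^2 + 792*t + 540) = -2*t^5 + 10*t^4 + 50*t^3 - 130*t^2 - 708*t - 540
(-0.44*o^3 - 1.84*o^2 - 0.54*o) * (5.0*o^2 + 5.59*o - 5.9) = -2.2*o^5 - 11.6596*o^4 - 10.3896*o^3 + 7.8374*o^2 + 3.186*o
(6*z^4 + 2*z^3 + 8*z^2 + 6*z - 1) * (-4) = -24*z^4 - 8*z^3 - 32*z^2 - 24*z + 4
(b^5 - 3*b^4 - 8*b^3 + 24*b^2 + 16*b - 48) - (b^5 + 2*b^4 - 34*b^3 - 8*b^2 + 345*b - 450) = -5*b^4 + 26*b^3 + 32*b^2 - 329*b + 402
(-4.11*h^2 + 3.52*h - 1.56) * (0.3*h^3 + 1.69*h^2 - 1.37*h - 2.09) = -1.233*h^5 - 5.8899*h^4 + 11.1115*h^3 + 1.1311*h^2 - 5.2196*h + 3.2604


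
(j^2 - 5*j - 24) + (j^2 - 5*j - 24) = 2*j^2 - 10*j - 48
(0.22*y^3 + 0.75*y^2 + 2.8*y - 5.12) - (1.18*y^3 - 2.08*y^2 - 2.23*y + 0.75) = -0.96*y^3 + 2.83*y^2 + 5.03*y - 5.87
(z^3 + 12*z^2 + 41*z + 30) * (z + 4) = z^4 + 16*z^3 + 89*z^2 + 194*z + 120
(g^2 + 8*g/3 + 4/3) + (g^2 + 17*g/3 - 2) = 2*g^2 + 25*g/3 - 2/3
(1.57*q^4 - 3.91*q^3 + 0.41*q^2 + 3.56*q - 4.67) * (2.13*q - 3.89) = 3.3441*q^5 - 14.4356*q^4 + 16.0832*q^3 + 5.9879*q^2 - 23.7955*q + 18.1663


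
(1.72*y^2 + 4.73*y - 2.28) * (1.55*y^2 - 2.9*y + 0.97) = 2.666*y^4 + 2.3435*y^3 - 15.5826*y^2 + 11.2001*y - 2.2116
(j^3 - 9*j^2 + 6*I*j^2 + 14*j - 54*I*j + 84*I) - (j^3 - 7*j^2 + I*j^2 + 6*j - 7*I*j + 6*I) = -2*j^2 + 5*I*j^2 + 8*j - 47*I*j + 78*I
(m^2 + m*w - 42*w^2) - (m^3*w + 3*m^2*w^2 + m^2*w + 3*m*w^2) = -m^3*w - 3*m^2*w^2 - m^2*w + m^2 - 3*m*w^2 + m*w - 42*w^2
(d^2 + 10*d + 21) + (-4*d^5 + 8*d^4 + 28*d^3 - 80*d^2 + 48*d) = -4*d^5 + 8*d^4 + 28*d^3 - 79*d^2 + 58*d + 21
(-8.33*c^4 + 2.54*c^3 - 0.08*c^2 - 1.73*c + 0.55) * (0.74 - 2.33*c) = 19.4089*c^5 - 12.0824*c^4 + 2.066*c^3 + 3.9717*c^2 - 2.5617*c + 0.407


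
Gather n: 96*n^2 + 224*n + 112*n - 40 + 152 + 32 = 96*n^2 + 336*n + 144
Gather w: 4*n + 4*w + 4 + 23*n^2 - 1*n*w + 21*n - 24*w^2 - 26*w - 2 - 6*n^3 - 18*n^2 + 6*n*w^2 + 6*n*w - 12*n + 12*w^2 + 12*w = -6*n^3 + 5*n^2 + 13*n + w^2*(6*n - 12) + w*(5*n - 10) + 2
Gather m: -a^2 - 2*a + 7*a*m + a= -a^2 + 7*a*m - a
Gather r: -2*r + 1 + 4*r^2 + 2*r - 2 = 4*r^2 - 1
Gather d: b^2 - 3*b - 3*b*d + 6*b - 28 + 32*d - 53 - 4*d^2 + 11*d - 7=b^2 + 3*b - 4*d^2 + d*(43 - 3*b) - 88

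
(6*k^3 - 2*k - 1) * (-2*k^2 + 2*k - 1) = -12*k^5 + 12*k^4 - 2*k^3 - 2*k^2 + 1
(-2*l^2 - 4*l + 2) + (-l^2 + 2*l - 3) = -3*l^2 - 2*l - 1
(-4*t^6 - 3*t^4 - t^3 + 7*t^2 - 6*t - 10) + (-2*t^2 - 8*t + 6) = -4*t^6 - 3*t^4 - t^3 + 5*t^2 - 14*t - 4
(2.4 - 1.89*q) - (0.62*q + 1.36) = 1.04 - 2.51*q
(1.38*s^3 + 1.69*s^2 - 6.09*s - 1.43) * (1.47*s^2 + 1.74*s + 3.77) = 2.0286*s^5 + 4.8855*s^4 - 0.8091*s^3 - 6.3274*s^2 - 25.4475*s - 5.3911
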